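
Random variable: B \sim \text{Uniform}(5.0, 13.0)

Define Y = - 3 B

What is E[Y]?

For Y = -3B:
E[Y] = -3 * E[B]
E[B] = (5 + 13)/2 = 9
E[Y] = -3 * 9 = -27

-27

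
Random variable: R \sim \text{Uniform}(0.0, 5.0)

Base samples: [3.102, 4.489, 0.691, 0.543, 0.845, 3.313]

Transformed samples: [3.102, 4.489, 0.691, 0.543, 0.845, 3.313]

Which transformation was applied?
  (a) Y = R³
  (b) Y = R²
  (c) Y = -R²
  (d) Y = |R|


Checking option (d) Y = |R|:
  R = 3.102 -> Y = 3.102 ✓
  R = 4.489 -> Y = 4.489 ✓
  R = 0.691 -> Y = 0.691 ✓
All samples match this transformation.

(d) |R|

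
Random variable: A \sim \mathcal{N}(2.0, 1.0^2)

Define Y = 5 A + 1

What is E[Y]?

For Y = 5A + 1:
E[Y] = 5 * E[A] + 1
E[A] = 2.0 = 2
E[Y] = 5 * 2 + 1 = 11

11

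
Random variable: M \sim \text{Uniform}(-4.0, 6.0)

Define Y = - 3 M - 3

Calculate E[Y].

For Y = -3M - 3:
E[Y] = -3 * E[M] - 3
E[M] = (-4 + 6)/2 = 1
E[Y] = -3 * 1 - 3 = -6

-6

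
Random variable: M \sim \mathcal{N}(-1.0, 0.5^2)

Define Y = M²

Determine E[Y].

E[M²] = Var(M) + (E[M])² = 0.25 + 1 = 1.25

1.25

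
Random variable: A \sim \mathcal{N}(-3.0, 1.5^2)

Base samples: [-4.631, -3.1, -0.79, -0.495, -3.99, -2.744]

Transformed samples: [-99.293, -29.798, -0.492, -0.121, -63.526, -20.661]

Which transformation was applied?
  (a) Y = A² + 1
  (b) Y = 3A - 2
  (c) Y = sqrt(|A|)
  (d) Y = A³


Checking option (d) Y = A³:
  A = -4.631 -> Y = -99.293 ✓
  A = -3.1 -> Y = -29.798 ✓
  A = -0.79 -> Y = -0.492 ✓
All samples match this transformation.

(d) A³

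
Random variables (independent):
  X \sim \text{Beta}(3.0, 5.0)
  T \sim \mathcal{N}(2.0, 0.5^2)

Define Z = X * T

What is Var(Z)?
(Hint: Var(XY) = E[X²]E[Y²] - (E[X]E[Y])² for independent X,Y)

Var(XY) = E[X²]E[Y²] - (E[X]E[Y])²
E[X] = 0.375, Var(X) = 0.026041667
E[T] = 2, Var(T) = 0.25
E[X²] = 0.026041667 + 0.375² = 0.16666667
E[T²] = 0.25 + 2² = 4.25
Var(Z) = 0.16666667*4.25 - (0.375*2)²
= 0.70833333 - 0.5625 = 0.14583333

0.14583333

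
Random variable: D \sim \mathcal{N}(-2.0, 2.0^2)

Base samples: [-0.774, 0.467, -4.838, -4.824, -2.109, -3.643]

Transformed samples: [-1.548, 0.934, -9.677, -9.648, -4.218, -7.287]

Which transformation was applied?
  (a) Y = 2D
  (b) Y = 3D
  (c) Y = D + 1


Checking option (a) Y = 2D:
  D = -0.774 -> Y = -1.548 ✓
  D = 0.467 -> Y = 0.934 ✓
  D = -4.838 -> Y = -9.677 ✓
All samples match this transformation.

(a) 2D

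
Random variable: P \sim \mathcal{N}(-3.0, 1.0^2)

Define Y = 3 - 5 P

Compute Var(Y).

For Y = aP + b: Var(Y) = a² * Var(P)
Var(P) = 1.0^2 = 1
Var(Y) = (-5)² * 1 = 25 * 1 = 25

25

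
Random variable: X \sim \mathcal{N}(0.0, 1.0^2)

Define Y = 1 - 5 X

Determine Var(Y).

For Y = aX + b: Var(Y) = a² * Var(X)
Var(X) = 1.0^2 = 1
Var(Y) = (-5)² * 1 = 25 * 1 = 25

25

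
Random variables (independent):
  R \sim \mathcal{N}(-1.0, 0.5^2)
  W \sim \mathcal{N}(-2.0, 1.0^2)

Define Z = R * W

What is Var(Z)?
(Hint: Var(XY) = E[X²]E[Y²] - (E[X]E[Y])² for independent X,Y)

Var(XY) = E[X²]E[Y²] - (E[X]E[Y])²
E[R] = -1, Var(R) = 0.25
E[W] = -2, Var(W) = 1
E[R²] = 0.25 + (-1)² = 1.25
E[W²] = 1 + (-2)² = 5
Var(Z) = 1.25*5 - (-1*(-2))²
= 6.25 - 4 = 2.25

2.25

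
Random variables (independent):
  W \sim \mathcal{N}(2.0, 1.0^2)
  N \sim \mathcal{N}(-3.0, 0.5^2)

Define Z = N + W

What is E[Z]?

E[Z] = 1*E[W] + 1*E[N]
E[W] = 2
E[N] = -3
E[Z] = 1*2 + 1*(-3) = -1

-1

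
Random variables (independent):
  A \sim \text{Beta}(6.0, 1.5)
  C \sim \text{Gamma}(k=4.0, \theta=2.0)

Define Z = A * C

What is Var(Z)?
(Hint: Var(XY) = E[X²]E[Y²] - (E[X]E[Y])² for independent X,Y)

Var(XY) = E[X²]E[Y²] - (E[X]E[Y])²
E[A] = 0.8, Var(A) = 0.018823529
E[C] = 8, Var(C) = 16
E[A²] = 0.018823529 + 0.8² = 0.65882353
E[C²] = 16 + 8² = 80
Var(Z) = 0.65882353*80 - (0.8*8)²
= 52.705882 - 40.96 = 11.745882

11.745882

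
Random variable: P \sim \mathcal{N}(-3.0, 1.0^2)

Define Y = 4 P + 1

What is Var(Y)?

For Y = aP + b: Var(Y) = a² * Var(P)
Var(P) = 1.0^2 = 1
Var(Y) = 4² * 1 = 16 * 1 = 16

16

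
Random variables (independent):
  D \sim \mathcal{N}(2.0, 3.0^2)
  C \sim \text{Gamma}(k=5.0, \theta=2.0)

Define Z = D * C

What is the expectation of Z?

For independent RVs: E[XY] = E[X]*E[Y]
E[D] = 2
E[C] = 10
E[Z] = 2 * 10 = 20

20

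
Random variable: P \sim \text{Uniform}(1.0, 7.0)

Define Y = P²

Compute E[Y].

Using E[X²] = Var(X) + (E[X])²:
E[P] = 4
Var(P) = (7 - 1)^2/12 = 3
E[P²] = 3 + 4² = 3 + 16 = 19

19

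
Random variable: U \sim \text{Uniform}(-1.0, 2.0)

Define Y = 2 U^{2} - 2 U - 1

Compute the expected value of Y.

E[Y] = 2*E[U²] - 2*E[U] - 1
E[U] = 0.5
E[U²] = Var(U) + (E[U])² = 0.75 + 0.25 = 1
E[Y] = 2*1 - 2*0.5 - 1 = 0

0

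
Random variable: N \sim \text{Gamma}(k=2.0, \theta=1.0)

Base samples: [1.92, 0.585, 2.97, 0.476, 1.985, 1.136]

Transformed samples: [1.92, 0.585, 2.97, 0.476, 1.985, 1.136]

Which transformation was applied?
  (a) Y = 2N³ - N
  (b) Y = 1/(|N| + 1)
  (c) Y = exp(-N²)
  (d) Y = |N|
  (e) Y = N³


Checking option (d) Y = |N|:
  N = 1.92 -> Y = 1.92 ✓
  N = 0.585 -> Y = 0.585 ✓
  N = 2.97 -> Y = 2.97 ✓
All samples match this transformation.

(d) |N|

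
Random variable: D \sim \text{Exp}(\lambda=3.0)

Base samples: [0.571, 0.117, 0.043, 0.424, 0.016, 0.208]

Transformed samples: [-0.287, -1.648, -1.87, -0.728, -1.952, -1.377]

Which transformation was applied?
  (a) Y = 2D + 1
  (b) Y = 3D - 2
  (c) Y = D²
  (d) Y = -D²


Checking option (b) Y = 3D - 2:
  D = 0.571 -> Y = -0.287 ✓
  D = 0.117 -> Y = -1.648 ✓
  D = 0.043 -> Y = -1.87 ✓
All samples match this transformation.

(b) 3D - 2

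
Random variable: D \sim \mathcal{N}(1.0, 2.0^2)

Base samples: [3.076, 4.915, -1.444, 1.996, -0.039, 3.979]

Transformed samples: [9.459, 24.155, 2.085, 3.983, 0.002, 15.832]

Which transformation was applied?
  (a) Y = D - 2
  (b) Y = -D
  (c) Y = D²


Checking option (c) Y = D²:
  D = 3.076 -> Y = 9.459 ✓
  D = 4.915 -> Y = 24.155 ✓
  D = -1.444 -> Y = 2.085 ✓
All samples match this transformation.

(c) D²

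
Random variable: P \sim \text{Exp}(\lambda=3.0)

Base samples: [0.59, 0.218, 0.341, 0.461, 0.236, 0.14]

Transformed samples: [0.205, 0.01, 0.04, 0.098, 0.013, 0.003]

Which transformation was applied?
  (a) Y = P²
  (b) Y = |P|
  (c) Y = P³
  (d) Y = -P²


Checking option (c) Y = P³:
  P = 0.59 -> Y = 0.205 ✓
  P = 0.218 -> Y = 0.01 ✓
  P = 0.341 -> Y = 0.04 ✓
All samples match this transformation.

(c) P³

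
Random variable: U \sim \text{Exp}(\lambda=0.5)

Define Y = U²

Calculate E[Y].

Using E[X²] = Var(X) + (E[X])²:
E[U] = 2
Var(U) = 1/0.5^2 = 4
E[U²] = 4 + 2² = 4 + 4 = 8

8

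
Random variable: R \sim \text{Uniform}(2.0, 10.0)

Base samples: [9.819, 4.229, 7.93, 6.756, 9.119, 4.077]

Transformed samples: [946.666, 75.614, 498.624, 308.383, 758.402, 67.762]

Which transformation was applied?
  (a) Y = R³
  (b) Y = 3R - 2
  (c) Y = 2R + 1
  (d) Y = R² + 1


Checking option (a) Y = R³:
  R = 9.819 -> Y = 946.666 ✓
  R = 4.229 -> Y = 75.614 ✓
  R = 7.93 -> Y = 498.624 ✓
All samples match this transformation.

(a) R³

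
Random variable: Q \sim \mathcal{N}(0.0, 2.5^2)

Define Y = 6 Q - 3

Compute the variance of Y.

For Y = aQ + b: Var(Y) = a² * Var(Q)
Var(Q) = 2.5^2 = 6.25
Var(Y) = 6² * 6.25 = 36 * 6.25 = 225

225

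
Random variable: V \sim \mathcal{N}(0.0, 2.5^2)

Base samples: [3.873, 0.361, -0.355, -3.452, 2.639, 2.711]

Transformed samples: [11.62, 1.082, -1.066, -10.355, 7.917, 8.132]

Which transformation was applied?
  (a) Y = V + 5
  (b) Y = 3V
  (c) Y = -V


Checking option (b) Y = 3V:
  V = 3.873 -> Y = 11.62 ✓
  V = 0.361 -> Y = 1.082 ✓
  V = -0.355 -> Y = -1.066 ✓
All samples match this transformation.

(b) 3V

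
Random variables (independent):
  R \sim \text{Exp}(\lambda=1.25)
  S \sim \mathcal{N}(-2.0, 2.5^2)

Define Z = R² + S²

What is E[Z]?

E[Z] = E[R²] + E[S²]
E[R²] = Var(R) + E[R]² = 0.64 + 0.64 = 1.28
E[S²] = Var(S) + E[S]² = 6.25 + 4 = 10.25
E[Z] = 1.28 + 10.25 = 11.53

11.53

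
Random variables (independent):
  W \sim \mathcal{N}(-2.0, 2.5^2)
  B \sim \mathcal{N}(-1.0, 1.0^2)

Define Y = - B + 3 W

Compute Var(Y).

For independent RVs: Var(aX + bY) = a²Var(X) + b²Var(Y)
Var(W) = 6.25
Var(B) = 1
Var(Y) = 3²*6.25 + (-1)²*1
= 9*6.25 + 1*1 = 57.25

57.25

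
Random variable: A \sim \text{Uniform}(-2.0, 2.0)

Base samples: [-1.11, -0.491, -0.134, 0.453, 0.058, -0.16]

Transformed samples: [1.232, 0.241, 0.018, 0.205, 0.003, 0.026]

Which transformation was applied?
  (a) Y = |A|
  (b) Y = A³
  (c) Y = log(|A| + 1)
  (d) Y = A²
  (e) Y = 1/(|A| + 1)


Checking option (d) Y = A²:
  A = -1.11 -> Y = 1.232 ✓
  A = -0.491 -> Y = 0.241 ✓
  A = -0.134 -> Y = 0.018 ✓
All samples match this transformation.

(d) A²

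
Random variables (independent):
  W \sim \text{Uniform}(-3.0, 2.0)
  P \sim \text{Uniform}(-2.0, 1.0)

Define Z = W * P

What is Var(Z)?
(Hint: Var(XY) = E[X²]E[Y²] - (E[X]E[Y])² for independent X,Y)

Var(XY) = E[X²]E[Y²] - (E[X]E[Y])²
E[W] = -0.5, Var(W) = 2.0833333
E[P] = -0.5, Var(P) = 0.75
E[W²] = 2.0833333 + (-0.5)² = 2.3333333
E[P²] = 0.75 + (-0.5)² = 1
Var(Z) = 2.3333333*1 - (-0.5*(-0.5))²
= 2.3333333 - 0.0625 = 2.2708333

2.2708333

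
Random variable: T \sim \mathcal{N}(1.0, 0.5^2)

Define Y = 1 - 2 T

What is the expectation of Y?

For Y = -2T + 1:
E[Y] = -2 * E[T] + 1
E[T] = 1.0 = 1
E[Y] = -2 * 1 + 1 = -1

-1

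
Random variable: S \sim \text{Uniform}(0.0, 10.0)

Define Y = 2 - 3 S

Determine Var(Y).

For Y = aS + b: Var(Y) = a² * Var(S)
Var(S) = (10 - 0)^2/12 = 8.3333333
Var(Y) = (-3)² * 8.3333333 = 9 * 8.3333333 = 75

75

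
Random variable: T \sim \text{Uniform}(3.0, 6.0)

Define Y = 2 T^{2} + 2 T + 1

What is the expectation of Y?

E[Y] = 2*E[T²] + 2*E[T] + 1
E[T] = 4.5
E[T²] = Var(T) + (E[T])² = 0.75 + 20.25 = 21
E[Y] = 2*21 + 2*4.5 + 1 = 52

52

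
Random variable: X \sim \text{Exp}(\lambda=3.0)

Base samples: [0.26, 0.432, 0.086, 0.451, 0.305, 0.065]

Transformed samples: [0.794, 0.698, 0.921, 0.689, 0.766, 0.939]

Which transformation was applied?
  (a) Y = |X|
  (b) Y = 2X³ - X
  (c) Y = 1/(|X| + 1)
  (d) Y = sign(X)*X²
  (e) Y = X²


Checking option (c) Y = 1/(|X| + 1):
  X = 0.26 -> Y = 0.794 ✓
  X = 0.432 -> Y = 0.698 ✓
  X = 0.086 -> Y = 0.921 ✓
All samples match this transformation.

(c) 1/(|X| + 1)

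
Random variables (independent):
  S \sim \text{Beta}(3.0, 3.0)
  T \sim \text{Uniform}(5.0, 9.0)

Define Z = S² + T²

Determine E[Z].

E[Z] = E[S²] + E[T²]
E[S²] = Var(S) + E[S]² = 0.035714286 + 0.25 = 0.28571429
E[T²] = Var(T) + E[T]² = 1.3333333 + 49 = 50.333333
E[Z] = 0.28571429 + 50.333333 = 50.619048

50.619048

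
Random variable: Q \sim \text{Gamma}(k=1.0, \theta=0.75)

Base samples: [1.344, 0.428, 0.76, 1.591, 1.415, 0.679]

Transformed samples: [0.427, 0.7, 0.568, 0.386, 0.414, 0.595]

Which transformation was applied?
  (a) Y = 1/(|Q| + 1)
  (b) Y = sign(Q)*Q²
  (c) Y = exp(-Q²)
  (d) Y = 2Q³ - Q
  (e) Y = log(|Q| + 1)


Checking option (a) Y = 1/(|Q| + 1):
  Q = 1.344 -> Y = 0.427 ✓
  Q = 0.428 -> Y = 0.7 ✓
  Q = 0.76 -> Y = 0.568 ✓
All samples match this transformation.

(a) 1/(|Q| + 1)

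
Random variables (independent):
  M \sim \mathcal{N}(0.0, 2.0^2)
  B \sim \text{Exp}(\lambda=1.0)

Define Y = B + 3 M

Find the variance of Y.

For independent RVs: Var(aX + bY) = a²Var(X) + b²Var(Y)
Var(M) = 4
Var(B) = 1
Var(Y) = 3²*4 + 1²*1
= 9*4 + 1*1 = 37

37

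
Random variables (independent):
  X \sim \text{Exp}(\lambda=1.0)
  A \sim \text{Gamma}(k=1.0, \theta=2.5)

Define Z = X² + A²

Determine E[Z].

E[Z] = E[X²] + E[A²]
E[X²] = Var(X) + E[X]² = 1 + 1 = 2
E[A²] = Var(A) + E[A]² = 6.25 + 6.25 = 12.5
E[Z] = 2 + 12.5 = 14.5

14.5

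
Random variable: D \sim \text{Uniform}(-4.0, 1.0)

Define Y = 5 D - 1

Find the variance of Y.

For Y = aD + b: Var(Y) = a² * Var(D)
Var(D) = (1 + 4)^2/12 = 2.0833333
Var(Y) = 5² * 2.0833333 = 25 * 2.0833333 = 52.083333

52.083333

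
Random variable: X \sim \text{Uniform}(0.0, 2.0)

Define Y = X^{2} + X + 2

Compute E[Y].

E[Y] = 1*E[X²] + 1*E[X] + 2
E[X] = 1
E[X²] = Var(X) + (E[X])² = 0.33333333 + 1 = 1.3333333
E[Y] = 1*1.3333333 + 1*1 + 2 = 4.3333333

4.3333333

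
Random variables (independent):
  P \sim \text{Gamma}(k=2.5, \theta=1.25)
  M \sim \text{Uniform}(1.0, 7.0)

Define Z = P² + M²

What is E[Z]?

E[Z] = E[P²] + E[M²]
E[P²] = Var(P) + E[P]² = 3.90625 + 9.765625 = 13.671875
E[M²] = Var(M) + E[M]² = 3 + 16 = 19
E[Z] = 13.671875 + 19 = 32.671875

32.671875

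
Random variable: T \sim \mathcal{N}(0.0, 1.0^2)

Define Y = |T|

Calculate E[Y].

For X ~ N(0, 1.0²), E[|X|] = sigma * sqrt(2/pi)
= 1.0 * sqrt(2/pi) = 0.79788456

0.79788456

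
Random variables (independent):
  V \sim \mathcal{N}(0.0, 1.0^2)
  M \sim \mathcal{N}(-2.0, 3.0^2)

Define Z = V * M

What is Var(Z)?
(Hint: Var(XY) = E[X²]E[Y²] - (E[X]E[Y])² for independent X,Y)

Var(XY) = E[X²]E[Y²] - (E[X]E[Y])²
E[V] = 0, Var(V) = 1
E[M] = -2, Var(M) = 9
E[V²] = 1 + 0² = 1
E[M²] = 9 + (-2)² = 13
Var(Z) = 1*13 - (0*(-2))²
= 13 - 0 = 13

13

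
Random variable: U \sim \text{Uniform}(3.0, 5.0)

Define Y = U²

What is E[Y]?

E[U²] = Var(U) + (E[U])² = 0.33333333 + 16 = 16.333333

16.333333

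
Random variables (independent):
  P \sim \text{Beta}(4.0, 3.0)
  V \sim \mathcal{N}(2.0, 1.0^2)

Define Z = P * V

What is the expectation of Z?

For independent RVs: E[XY] = E[X]*E[Y]
E[P] = 0.57142857
E[V] = 2
E[Z] = 0.57142857 * 2 = 1.1428571

1.1428571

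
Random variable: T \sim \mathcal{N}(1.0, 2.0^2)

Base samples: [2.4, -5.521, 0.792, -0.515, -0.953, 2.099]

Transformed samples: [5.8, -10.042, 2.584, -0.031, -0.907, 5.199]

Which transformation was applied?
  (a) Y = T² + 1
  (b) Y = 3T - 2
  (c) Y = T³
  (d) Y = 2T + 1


Checking option (d) Y = 2T + 1:
  T = 2.4 -> Y = 5.8 ✓
  T = -5.521 -> Y = -10.042 ✓
  T = 0.792 -> Y = 2.584 ✓
All samples match this transformation.

(d) 2T + 1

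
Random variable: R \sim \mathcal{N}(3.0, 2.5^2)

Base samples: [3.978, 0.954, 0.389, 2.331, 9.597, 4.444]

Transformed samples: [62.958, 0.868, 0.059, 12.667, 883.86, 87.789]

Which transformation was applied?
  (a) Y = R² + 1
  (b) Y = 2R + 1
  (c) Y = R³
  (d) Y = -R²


Checking option (c) Y = R³:
  R = 3.978 -> Y = 62.958 ✓
  R = 0.954 -> Y = 0.868 ✓
  R = 0.389 -> Y = 0.059 ✓
All samples match this transformation.

(c) R³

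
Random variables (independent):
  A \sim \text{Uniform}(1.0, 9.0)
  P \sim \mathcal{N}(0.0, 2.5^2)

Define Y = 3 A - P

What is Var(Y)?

For independent RVs: Var(aX + bY) = a²Var(X) + b²Var(Y)
Var(A) = 5.3333333
Var(P) = 6.25
Var(Y) = 3²*5.3333333 + (-1)²*6.25
= 9*5.3333333 + 1*6.25 = 54.25

54.25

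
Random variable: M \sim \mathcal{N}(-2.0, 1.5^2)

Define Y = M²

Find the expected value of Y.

E[M²] = Var(M) + (E[M])² = 2.25 + 4 = 6.25

6.25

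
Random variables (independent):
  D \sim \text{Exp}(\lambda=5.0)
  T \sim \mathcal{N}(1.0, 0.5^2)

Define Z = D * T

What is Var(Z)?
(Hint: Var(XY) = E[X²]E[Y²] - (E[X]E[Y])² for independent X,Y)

Var(XY) = E[X²]E[Y²] - (E[X]E[Y])²
E[D] = 0.2, Var(D) = 0.04
E[T] = 1, Var(T) = 0.25
E[D²] = 0.04 + 0.2² = 0.08
E[T²] = 0.25 + 1² = 1.25
Var(Z) = 0.08*1.25 - (0.2*1)²
= 0.1 - 0.04 = 0.06

0.06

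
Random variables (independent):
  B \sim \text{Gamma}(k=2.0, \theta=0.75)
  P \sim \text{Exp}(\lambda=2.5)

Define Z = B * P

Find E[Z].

For independent RVs: E[XY] = E[X]*E[Y]
E[B] = 1.5
E[P] = 0.4
E[Z] = 1.5 * 0.4 = 0.6

0.6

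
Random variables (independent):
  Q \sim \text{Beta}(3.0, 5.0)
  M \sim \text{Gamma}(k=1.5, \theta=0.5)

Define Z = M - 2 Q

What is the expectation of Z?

E[Z] = -2*E[Q] + 1*E[M]
E[Q] = 0.375
E[M] = 0.75
E[Z] = -2*0.375 + 1*0.75 = 0

0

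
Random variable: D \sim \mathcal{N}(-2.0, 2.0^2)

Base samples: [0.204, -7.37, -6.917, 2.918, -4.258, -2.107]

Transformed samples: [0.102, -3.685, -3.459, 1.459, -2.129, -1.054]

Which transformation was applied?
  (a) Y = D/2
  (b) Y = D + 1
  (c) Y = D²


Checking option (a) Y = D/2:
  D = 0.204 -> Y = 0.102 ✓
  D = -7.37 -> Y = -3.685 ✓
  D = -6.917 -> Y = -3.459 ✓
All samples match this transformation.

(a) D/2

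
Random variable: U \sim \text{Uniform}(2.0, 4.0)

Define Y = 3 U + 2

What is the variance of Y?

For Y = aU + b: Var(Y) = a² * Var(U)
Var(U) = (4 - 2)^2/12 = 0.33333333
Var(Y) = 3² * 0.33333333 = 9 * 0.33333333 = 3

3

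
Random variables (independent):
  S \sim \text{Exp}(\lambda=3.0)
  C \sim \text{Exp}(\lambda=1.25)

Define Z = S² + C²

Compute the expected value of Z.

E[Z] = E[S²] + E[C²]
E[S²] = Var(S) + E[S]² = 0.11111111 + 0.11111111 = 0.22222222
E[C²] = Var(C) + E[C]² = 0.64 + 0.64 = 1.28
E[Z] = 0.22222222 + 1.28 = 1.5022222

1.5022222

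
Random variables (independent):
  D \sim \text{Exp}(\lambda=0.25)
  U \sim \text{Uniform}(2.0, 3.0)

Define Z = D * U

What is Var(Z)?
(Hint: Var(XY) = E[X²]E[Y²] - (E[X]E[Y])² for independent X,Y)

Var(XY) = E[X²]E[Y²] - (E[X]E[Y])²
E[D] = 4, Var(D) = 16
E[U] = 2.5, Var(U) = 0.083333333
E[D²] = 16 + 4² = 32
E[U²] = 0.083333333 + 2.5² = 6.3333333
Var(Z) = 32*6.3333333 - (4*2.5)²
= 202.66667 - 100 = 102.66667

102.66667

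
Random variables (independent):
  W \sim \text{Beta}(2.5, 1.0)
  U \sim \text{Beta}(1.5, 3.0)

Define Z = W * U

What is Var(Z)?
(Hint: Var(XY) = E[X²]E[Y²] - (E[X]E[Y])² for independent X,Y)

Var(XY) = E[X²]E[Y²] - (E[X]E[Y])²
E[W] = 0.71428571, Var(W) = 0.045351474
E[U] = 0.33333333, Var(U) = 0.04040404
E[W²] = 0.045351474 + 0.71428571² = 0.55555556
E[U²] = 0.04040404 + 0.33333333² = 0.15151515
Var(Z) = 0.55555556*0.15151515 - (0.71428571*0.33333333)²
= 0.084175084 - 0.056689342 = 0.027485742

0.027485742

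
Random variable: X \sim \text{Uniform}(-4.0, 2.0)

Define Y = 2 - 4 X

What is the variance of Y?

For Y = aX + b: Var(Y) = a² * Var(X)
Var(X) = (2 + 4)^2/12 = 3
Var(Y) = (-4)² * 3 = 16 * 3 = 48

48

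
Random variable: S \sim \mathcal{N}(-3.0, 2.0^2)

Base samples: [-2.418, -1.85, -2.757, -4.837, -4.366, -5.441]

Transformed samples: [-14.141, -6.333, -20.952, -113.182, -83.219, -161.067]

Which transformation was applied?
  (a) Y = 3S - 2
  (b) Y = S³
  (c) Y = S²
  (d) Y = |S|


Checking option (b) Y = S³:
  S = -2.418 -> Y = -14.141 ✓
  S = -1.85 -> Y = -6.333 ✓
  S = -2.757 -> Y = -20.952 ✓
All samples match this transformation.

(b) S³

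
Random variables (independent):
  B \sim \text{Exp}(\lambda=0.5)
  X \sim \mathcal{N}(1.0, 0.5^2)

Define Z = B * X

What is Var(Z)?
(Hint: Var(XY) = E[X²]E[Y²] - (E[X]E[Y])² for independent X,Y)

Var(XY) = E[X²]E[Y²] - (E[X]E[Y])²
E[B] = 2, Var(B) = 4
E[X] = 1, Var(X) = 0.25
E[B²] = 4 + 2² = 8
E[X²] = 0.25 + 1² = 1.25
Var(Z) = 8*1.25 - (2*1)²
= 10 - 4 = 6

6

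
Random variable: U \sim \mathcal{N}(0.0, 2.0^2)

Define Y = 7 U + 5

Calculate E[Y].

For Y = 7U + 5:
E[Y] = 7 * E[U] + 5
E[U] = 0.0 = 0
E[Y] = 7 * 0 + 5 = 5

5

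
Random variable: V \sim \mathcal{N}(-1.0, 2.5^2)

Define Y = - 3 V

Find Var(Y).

For Y = aV + b: Var(Y) = a² * Var(V)
Var(V) = 2.5^2 = 6.25
Var(Y) = (-3)² * 6.25 = 9 * 6.25 = 56.25

56.25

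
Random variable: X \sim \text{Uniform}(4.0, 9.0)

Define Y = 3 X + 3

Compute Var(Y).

For Y = aX + b: Var(Y) = a² * Var(X)
Var(X) = (9 - 4)^2/12 = 2.0833333
Var(Y) = 3² * 2.0833333 = 9 * 2.0833333 = 18.75

18.75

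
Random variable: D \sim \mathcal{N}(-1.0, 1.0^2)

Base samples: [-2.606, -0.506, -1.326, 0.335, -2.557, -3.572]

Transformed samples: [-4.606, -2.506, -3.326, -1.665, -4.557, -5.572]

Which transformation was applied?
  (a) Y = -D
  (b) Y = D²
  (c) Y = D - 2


Checking option (c) Y = D - 2:
  D = -2.606 -> Y = -4.606 ✓
  D = -0.506 -> Y = -2.506 ✓
  D = -1.326 -> Y = -3.326 ✓
All samples match this transformation.

(c) D - 2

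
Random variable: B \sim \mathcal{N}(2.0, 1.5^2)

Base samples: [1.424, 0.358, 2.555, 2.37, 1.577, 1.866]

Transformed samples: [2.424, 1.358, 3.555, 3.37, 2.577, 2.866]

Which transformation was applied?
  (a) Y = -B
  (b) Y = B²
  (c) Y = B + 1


Checking option (c) Y = B + 1:
  B = 1.424 -> Y = 2.424 ✓
  B = 0.358 -> Y = 1.358 ✓
  B = 2.555 -> Y = 3.555 ✓
All samples match this transformation.

(c) B + 1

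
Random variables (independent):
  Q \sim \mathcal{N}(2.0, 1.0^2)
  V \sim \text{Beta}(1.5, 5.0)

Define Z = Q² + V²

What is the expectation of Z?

E[Z] = E[Q²] + E[V²]
E[Q²] = Var(Q) + E[Q]² = 1 + 4 = 5
E[V²] = Var(V) + E[V]² = 0.023668639 + 0.053254438 = 0.076923077
E[Z] = 5 + 0.076923077 = 5.0769231

5.0769231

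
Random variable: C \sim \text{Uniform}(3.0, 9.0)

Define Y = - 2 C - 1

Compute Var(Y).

For Y = aC + b: Var(Y) = a² * Var(C)
Var(C) = (9 - 3)^2/12 = 3
Var(Y) = (-2)² * 3 = 4 * 3 = 12

12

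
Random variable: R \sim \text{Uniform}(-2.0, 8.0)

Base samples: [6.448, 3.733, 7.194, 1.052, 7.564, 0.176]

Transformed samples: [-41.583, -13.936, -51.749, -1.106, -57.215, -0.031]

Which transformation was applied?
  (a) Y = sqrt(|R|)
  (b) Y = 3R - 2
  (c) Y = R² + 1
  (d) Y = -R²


Checking option (d) Y = -R²:
  R = 6.448 -> Y = -41.583 ✓
  R = 3.733 -> Y = -13.936 ✓
  R = 7.194 -> Y = -51.749 ✓
All samples match this transformation.

(d) -R²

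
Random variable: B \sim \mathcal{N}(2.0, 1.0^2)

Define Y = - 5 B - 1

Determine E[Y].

For Y = -5B - 1:
E[Y] = -5 * E[B] - 1
E[B] = 2.0 = 2
E[Y] = -5 * 2 - 1 = -11

-11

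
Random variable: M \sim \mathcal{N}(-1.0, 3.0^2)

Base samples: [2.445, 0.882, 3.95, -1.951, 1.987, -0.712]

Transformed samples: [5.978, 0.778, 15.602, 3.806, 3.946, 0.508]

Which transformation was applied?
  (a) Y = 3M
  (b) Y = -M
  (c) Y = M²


Checking option (c) Y = M²:
  M = 2.445 -> Y = 5.978 ✓
  M = 0.882 -> Y = 0.778 ✓
  M = 3.95 -> Y = 15.602 ✓
All samples match this transformation.

(c) M²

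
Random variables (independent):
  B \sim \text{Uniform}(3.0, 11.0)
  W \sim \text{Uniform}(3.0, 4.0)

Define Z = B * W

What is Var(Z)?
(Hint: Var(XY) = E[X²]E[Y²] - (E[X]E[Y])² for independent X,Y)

Var(XY) = E[X²]E[Y²] - (E[X]E[Y])²
E[B] = 7, Var(B) = 5.3333333
E[W] = 3.5, Var(W) = 0.083333333
E[B²] = 5.3333333 + 7² = 54.333333
E[W²] = 0.083333333 + 3.5² = 12.333333
Var(Z) = 54.333333*12.333333 - (7*3.5)²
= 670.11111 - 600.25 = 69.861111

69.861111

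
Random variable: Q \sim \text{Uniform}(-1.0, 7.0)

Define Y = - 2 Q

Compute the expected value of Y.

For Y = -2Q:
E[Y] = -2 * E[Q]
E[Q] = (-1 + 7)/2 = 3
E[Y] = -2 * 3 = -6

-6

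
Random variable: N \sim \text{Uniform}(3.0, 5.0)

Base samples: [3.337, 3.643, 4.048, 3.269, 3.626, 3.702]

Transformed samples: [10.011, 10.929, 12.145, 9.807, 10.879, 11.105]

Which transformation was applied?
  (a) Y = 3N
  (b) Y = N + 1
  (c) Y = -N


Checking option (a) Y = 3N:
  N = 3.337 -> Y = 10.011 ✓
  N = 3.643 -> Y = 10.929 ✓
  N = 4.048 -> Y = 12.145 ✓
All samples match this transformation.

(a) 3N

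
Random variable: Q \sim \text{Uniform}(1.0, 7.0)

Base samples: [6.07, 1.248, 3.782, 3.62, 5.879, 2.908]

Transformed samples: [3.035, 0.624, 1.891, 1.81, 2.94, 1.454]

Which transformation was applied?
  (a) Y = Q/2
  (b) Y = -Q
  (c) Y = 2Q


Checking option (a) Y = Q/2:
  Q = 6.07 -> Y = 3.035 ✓
  Q = 1.248 -> Y = 0.624 ✓
  Q = 3.782 -> Y = 1.891 ✓
All samples match this transformation.

(a) Q/2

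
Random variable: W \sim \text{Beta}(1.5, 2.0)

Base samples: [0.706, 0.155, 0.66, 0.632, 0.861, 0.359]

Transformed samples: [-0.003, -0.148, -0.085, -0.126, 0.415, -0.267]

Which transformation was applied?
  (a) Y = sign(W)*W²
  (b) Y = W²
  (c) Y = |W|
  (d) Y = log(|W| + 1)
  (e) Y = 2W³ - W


Checking option (e) Y = 2W³ - W:
  W = 0.706 -> Y = -0.003 ✓
  W = 0.155 -> Y = -0.148 ✓
  W = 0.66 -> Y = -0.085 ✓
All samples match this transformation.

(e) 2W³ - W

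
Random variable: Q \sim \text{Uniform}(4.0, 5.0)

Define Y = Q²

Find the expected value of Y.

E[Q²] = Var(Q) + (E[Q])² = 0.083333333 + 20.25 = 20.333333

20.333333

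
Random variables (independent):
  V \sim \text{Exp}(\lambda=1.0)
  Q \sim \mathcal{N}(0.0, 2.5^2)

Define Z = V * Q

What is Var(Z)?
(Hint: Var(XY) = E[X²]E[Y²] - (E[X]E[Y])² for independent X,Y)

Var(XY) = E[X²]E[Y²] - (E[X]E[Y])²
E[V] = 1, Var(V) = 1
E[Q] = 0, Var(Q) = 6.25
E[V²] = 1 + 1² = 2
E[Q²] = 6.25 + 0² = 6.25
Var(Z) = 2*6.25 - (1*0)²
= 12.5 - 0 = 12.5

12.5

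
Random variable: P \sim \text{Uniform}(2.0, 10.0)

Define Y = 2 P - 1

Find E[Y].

For Y = 2P - 1:
E[Y] = 2 * E[P] - 1
E[P] = (2 + 10)/2 = 6
E[Y] = 2 * 6 - 1 = 11

11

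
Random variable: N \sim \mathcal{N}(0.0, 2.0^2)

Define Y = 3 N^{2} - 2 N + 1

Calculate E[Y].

E[Y] = 3*E[N²] - 2*E[N] + 1
E[N] = 0
E[N²] = Var(N) + (E[N])² = 4 + 0 = 4
E[Y] = 3*4 - 2*0 + 1 = 13

13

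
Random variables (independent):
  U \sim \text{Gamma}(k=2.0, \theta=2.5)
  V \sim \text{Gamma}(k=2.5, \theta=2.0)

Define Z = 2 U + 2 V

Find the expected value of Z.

E[Z] = 2*E[U] + 2*E[V]
E[U] = 5
E[V] = 5
E[Z] = 2*5 + 2*5 = 20

20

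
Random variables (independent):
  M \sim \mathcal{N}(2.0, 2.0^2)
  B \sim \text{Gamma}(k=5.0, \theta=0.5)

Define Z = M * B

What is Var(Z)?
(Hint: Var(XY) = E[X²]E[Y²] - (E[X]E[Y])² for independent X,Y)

Var(XY) = E[X²]E[Y²] - (E[X]E[Y])²
E[M] = 2, Var(M) = 4
E[B] = 2.5, Var(B) = 1.25
E[M²] = 4 + 2² = 8
E[B²] = 1.25 + 2.5² = 7.5
Var(Z) = 8*7.5 - (2*2.5)²
= 60 - 25 = 35

35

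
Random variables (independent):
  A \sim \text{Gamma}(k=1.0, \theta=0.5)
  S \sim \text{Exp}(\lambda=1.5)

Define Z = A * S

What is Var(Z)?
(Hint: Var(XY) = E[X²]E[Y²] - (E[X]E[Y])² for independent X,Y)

Var(XY) = E[X²]E[Y²] - (E[X]E[Y])²
E[A] = 0.5, Var(A) = 0.25
E[S] = 0.66666667, Var(S) = 0.44444444
E[A²] = 0.25 + 0.5² = 0.5
E[S²] = 0.44444444 + 0.66666667² = 0.88888889
Var(Z) = 0.5*0.88888889 - (0.5*0.66666667)²
= 0.44444444 - 0.11111111 = 0.33333333

0.33333333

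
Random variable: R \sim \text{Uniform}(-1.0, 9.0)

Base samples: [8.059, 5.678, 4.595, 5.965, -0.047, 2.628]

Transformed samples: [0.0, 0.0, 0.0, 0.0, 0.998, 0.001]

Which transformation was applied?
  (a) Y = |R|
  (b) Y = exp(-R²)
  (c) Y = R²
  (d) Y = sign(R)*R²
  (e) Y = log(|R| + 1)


Checking option (b) Y = exp(-R²):
  R = 8.059 -> Y = 0.0 ✓
  R = 5.678 -> Y = 0.0 ✓
  R = 4.595 -> Y = 0.0 ✓
All samples match this transformation.

(b) exp(-R²)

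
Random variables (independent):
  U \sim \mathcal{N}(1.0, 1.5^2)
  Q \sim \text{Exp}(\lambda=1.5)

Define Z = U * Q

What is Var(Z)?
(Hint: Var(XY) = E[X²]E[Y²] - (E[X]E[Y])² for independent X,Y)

Var(XY) = E[X²]E[Y²] - (E[X]E[Y])²
E[U] = 1, Var(U) = 2.25
E[Q] = 0.66666667, Var(Q) = 0.44444444
E[U²] = 2.25 + 1² = 3.25
E[Q²] = 0.44444444 + 0.66666667² = 0.88888889
Var(Z) = 3.25*0.88888889 - (1*0.66666667)²
= 2.8888889 - 0.44444444 = 2.4444444

2.4444444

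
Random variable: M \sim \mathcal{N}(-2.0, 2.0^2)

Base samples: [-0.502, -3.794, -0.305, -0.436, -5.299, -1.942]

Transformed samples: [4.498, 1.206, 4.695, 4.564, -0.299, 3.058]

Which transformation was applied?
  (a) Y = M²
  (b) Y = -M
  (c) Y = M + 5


Checking option (c) Y = M + 5:
  M = -0.502 -> Y = 4.498 ✓
  M = -3.794 -> Y = 1.206 ✓
  M = -0.305 -> Y = 4.695 ✓
All samples match this transformation.

(c) M + 5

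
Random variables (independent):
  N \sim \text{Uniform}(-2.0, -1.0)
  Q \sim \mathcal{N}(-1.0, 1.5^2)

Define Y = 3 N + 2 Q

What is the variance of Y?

For independent RVs: Var(aX + bY) = a²Var(X) + b²Var(Y)
Var(N) = 0.083333333
Var(Q) = 2.25
Var(Y) = 3²*0.083333333 + 2²*2.25
= 9*0.083333333 + 4*2.25 = 9.75

9.75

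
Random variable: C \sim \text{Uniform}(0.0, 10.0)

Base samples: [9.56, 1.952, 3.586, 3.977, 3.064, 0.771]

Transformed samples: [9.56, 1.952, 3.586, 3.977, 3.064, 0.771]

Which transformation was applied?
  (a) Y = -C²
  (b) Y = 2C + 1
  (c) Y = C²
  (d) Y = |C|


Checking option (d) Y = |C|:
  C = 9.56 -> Y = 9.56 ✓
  C = 1.952 -> Y = 1.952 ✓
  C = 3.586 -> Y = 3.586 ✓
All samples match this transformation.

(d) |C|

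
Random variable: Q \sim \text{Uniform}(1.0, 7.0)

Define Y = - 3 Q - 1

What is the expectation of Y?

For Y = -3Q - 1:
E[Y] = -3 * E[Q] - 1
E[Q] = (1 + 7)/2 = 4
E[Y] = -3 * 4 - 1 = -13

-13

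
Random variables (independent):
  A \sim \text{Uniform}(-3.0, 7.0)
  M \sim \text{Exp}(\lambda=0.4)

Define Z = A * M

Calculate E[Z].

For independent RVs: E[XY] = E[X]*E[Y]
E[A] = 2
E[M] = 2.5
E[Z] = 2 * 2.5 = 5

5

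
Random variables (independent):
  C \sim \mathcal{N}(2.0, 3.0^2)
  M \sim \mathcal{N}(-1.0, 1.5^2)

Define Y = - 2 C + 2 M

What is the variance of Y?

For independent RVs: Var(aX + bY) = a²Var(X) + b²Var(Y)
Var(C) = 9
Var(M) = 2.25
Var(Y) = (-2)²*9 + 2²*2.25
= 4*9 + 4*2.25 = 45

45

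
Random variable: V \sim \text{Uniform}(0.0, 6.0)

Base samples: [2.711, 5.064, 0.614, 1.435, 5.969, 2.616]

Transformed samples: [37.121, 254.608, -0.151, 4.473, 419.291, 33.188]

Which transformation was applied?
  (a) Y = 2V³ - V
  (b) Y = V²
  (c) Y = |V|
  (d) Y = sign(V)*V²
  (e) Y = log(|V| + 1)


Checking option (a) Y = 2V³ - V:
  V = 2.711 -> Y = 37.121 ✓
  V = 5.064 -> Y = 254.608 ✓
  V = 0.614 -> Y = -0.151 ✓
All samples match this transformation.

(a) 2V³ - V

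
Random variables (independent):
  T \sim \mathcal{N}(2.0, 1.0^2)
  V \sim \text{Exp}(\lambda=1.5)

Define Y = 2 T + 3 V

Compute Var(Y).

For independent RVs: Var(aX + bY) = a²Var(X) + b²Var(Y)
Var(T) = 1
Var(V) = 0.44444444
Var(Y) = 2²*1 + 3²*0.44444444
= 4*1 + 9*0.44444444 = 8

8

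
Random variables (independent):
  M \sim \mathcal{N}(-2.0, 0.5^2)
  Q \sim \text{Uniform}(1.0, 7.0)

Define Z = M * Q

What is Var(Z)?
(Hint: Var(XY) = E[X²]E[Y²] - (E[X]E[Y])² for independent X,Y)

Var(XY) = E[X²]E[Y²] - (E[X]E[Y])²
E[M] = -2, Var(M) = 0.25
E[Q] = 4, Var(Q) = 3
E[M²] = 0.25 + (-2)² = 4.25
E[Q²] = 3 + 4² = 19
Var(Z) = 4.25*19 - (-2*4)²
= 80.75 - 64 = 16.75

16.75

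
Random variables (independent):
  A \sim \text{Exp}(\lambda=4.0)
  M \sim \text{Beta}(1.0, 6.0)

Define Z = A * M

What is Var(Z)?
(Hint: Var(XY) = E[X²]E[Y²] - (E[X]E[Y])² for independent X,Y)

Var(XY) = E[X²]E[Y²] - (E[X]E[Y])²
E[A] = 0.25, Var(A) = 0.0625
E[M] = 0.14285714, Var(M) = 0.015306122
E[A²] = 0.0625 + 0.25² = 0.125
E[M²] = 0.015306122 + 0.14285714² = 0.035714286
Var(Z) = 0.125*0.035714286 - (0.25*0.14285714)²
= 0.0044642857 - 0.0012755102 = 0.0031887755

0.0031887755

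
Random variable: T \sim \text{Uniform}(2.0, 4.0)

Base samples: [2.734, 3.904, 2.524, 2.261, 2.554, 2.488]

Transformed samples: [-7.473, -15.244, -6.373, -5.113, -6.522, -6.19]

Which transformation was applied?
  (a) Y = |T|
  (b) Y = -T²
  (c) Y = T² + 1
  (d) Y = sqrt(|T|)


Checking option (b) Y = -T²:
  T = 2.734 -> Y = -7.473 ✓
  T = 3.904 -> Y = -15.244 ✓
  T = 2.524 -> Y = -6.373 ✓
All samples match this transformation.

(b) -T²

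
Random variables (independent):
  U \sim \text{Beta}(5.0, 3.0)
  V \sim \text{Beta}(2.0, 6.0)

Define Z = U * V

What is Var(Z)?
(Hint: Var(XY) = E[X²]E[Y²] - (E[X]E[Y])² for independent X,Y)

Var(XY) = E[X²]E[Y²] - (E[X]E[Y])²
E[U] = 0.625, Var(U) = 0.026041667
E[V] = 0.25, Var(V) = 0.020833333
E[U²] = 0.026041667 + 0.625² = 0.41666667
E[V²] = 0.020833333 + 0.25² = 0.083333333
Var(Z) = 0.41666667*0.083333333 - (0.625*0.25)²
= 0.034722222 - 0.024414062 = 0.01030816

0.01030816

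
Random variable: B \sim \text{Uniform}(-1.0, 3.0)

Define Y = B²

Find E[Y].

Using E[X²] = Var(X) + (E[X])²:
E[B] = 1
Var(B) = (3 + 1)^2/12 = 1.3333333
E[B²] = 1.3333333 + 1² = 1.3333333 + 1 = 2.3333333

2.3333333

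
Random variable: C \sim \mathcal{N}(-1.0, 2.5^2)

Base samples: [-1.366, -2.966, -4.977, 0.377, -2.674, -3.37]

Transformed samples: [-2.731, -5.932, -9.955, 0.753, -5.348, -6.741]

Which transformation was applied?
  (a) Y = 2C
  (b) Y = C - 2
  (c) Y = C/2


Checking option (a) Y = 2C:
  C = -1.366 -> Y = -2.731 ✓
  C = -2.966 -> Y = -5.932 ✓
  C = -4.977 -> Y = -9.955 ✓
All samples match this transformation.

(a) 2C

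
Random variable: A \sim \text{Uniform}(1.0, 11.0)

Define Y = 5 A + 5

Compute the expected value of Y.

For Y = 5A + 5:
E[Y] = 5 * E[A] + 5
E[A] = (1 + 11)/2 = 6
E[Y] = 5 * 6 + 5 = 35

35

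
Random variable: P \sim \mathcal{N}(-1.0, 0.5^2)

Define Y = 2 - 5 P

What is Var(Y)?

For Y = aP + b: Var(Y) = a² * Var(P)
Var(P) = 0.5^2 = 0.25
Var(Y) = (-5)² * 0.25 = 25 * 0.25 = 6.25

6.25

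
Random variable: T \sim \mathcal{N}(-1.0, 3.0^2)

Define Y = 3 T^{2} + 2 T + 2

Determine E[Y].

E[Y] = 3*E[T²] + 2*E[T] + 2
E[T] = -1
E[T²] = Var(T) + (E[T])² = 9 + 1 = 10
E[Y] = 3*10 + 2*(-1) + 2 = 30

30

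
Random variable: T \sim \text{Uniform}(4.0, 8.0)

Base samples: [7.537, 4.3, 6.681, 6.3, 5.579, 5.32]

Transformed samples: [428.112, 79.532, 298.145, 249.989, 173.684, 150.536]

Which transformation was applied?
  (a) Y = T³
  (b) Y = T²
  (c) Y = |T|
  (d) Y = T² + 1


Checking option (a) Y = T³:
  T = 7.537 -> Y = 428.112 ✓
  T = 4.3 -> Y = 79.532 ✓
  T = 6.681 -> Y = 298.145 ✓
All samples match this transformation.

(a) T³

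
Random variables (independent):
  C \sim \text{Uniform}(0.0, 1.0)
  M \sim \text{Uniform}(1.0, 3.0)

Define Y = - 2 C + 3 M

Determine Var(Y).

For independent RVs: Var(aX + bY) = a²Var(X) + b²Var(Y)
Var(C) = 0.083333333
Var(M) = 0.33333333
Var(Y) = (-2)²*0.083333333 + 3²*0.33333333
= 4*0.083333333 + 9*0.33333333 = 3.3333333

3.3333333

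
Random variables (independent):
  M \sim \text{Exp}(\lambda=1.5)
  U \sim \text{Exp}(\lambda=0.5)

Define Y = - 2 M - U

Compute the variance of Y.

For independent RVs: Var(aX + bY) = a²Var(X) + b²Var(Y)
Var(M) = 0.44444444
Var(U) = 4
Var(Y) = (-2)²*0.44444444 + (-1)²*4
= 4*0.44444444 + 1*4 = 5.7777778

5.7777778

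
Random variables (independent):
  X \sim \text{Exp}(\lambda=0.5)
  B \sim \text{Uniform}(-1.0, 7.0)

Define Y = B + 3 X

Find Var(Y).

For independent RVs: Var(aX + bY) = a²Var(X) + b²Var(Y)
Var(X) = 4
Var(B) = 5.3333333
Var(Y) = 3²*4 + 1²*5.3333333
= 9*4 + 1*5.3333333 = 41.333333

41.333333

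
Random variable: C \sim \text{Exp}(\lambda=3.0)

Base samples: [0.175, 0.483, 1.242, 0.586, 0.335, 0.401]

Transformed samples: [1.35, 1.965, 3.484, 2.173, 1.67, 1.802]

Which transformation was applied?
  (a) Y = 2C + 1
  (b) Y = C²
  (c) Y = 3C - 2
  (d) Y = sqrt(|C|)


Checking option (a) Y = 2C + 1:
  C = 0.175 -> Y = 1.35 ✓
  C = 0.483 -> Y = 1.965 ✓
  C = 1.242 -> Y = 3.484 ✓
All samples match this transformation.

(a) 2C + 1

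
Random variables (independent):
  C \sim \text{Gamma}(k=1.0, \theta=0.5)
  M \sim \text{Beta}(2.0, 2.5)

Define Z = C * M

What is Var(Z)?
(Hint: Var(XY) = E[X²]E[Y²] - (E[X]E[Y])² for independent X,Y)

Var(XY) = E[X²]E[Y²] - (E[X]E[Y])²
E[C] = 0.5, Var(C) = 0.25
E[M] = 0.44444444, Var(M) = 0.044893378
E[C²] = 0.25 + 0.5² = 0.5
E[M²] = 0.044893378 + 0.44444444² = 0.24242424
Var(Z) = 0.5*0.24242424 - (0.5*0.44444444)²
= 0.12121212 - 0.049382716 = 0.071829405

0.071829405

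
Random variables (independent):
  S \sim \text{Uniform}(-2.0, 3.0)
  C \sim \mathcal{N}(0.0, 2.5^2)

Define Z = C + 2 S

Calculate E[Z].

E[Z] = 2*E[S] + 1*E[C]
E[S] = 0.5
E[C] = 0
E[Z] = 2*0.5 + 1*0 = 1

1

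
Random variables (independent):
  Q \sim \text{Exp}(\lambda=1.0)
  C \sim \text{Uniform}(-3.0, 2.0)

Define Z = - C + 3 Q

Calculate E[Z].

E[Z] = 3*E[Q] - 1*E[C]
E[Q] = 1
E[C] = -0.5
E[Z] = 3*1 - 1*(-0.5) = 3.5

3.5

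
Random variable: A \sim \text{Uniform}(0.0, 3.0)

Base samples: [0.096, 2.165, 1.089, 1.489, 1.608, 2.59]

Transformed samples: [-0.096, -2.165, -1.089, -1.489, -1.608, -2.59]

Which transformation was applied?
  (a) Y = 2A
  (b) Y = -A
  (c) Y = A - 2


Checking option (b) Y = -A:
  A = 0.096 -> Y = -0.096 ✓
  A = 2.165 -> Y = -2.165 ✓
  A = 1.089 -> Y = -1.089 ✓
All samples match this transformation.

(b) -A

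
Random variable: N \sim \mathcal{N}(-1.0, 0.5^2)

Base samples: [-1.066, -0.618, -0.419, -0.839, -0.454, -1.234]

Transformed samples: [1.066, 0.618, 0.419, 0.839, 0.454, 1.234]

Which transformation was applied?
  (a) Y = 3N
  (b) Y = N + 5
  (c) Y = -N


Checking option (c) Y = -N:
  N = -1.066 -> Y = 1.066 ✓
  N = -0.618 -> Y = 0.618 ✓
  N = -0.419 -> Y = 0.419 ✓
All samples match this transformation.

(c) -N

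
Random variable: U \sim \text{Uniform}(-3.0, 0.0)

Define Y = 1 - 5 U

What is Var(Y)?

For Y = aU + b: Var(Y) = a² * Var(U)
Var(U) = (0 + 3)^2/12 = 0.75
Var(Y) = (-5)² * 0.75 = 25 * 0.75 = 18.75

18.75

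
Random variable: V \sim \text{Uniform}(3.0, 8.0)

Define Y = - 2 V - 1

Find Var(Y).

For Y = aV + b: Var(Y) = a² * Var(V)
Var(V) = (8 - 3)^2/12 = 2.0833333
Var(Y) = (-2)² * 2.0833333 = 4 * 2.0833333 = 8.3333333

8.3333333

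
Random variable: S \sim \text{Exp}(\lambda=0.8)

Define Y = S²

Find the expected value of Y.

Using E[X²] = Var(X) + (E[X])²:
E[S] = 1.25
Var(S) = 1/0.8^2 = 1.5625
E[S²] = 1.5625 + 1.25² = 1.5625 + 1.5625 = 3.125

3.125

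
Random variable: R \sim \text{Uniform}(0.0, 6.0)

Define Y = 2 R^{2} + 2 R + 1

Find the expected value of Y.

E[Y] = 2*E[R²] + 2*E[R] + 1
E[R] = 3
E[R²] = Var(R) + (E[R])² = 3 + 9 = 12
E[Y] = 2*12 + 2*3 + 1 = 31

31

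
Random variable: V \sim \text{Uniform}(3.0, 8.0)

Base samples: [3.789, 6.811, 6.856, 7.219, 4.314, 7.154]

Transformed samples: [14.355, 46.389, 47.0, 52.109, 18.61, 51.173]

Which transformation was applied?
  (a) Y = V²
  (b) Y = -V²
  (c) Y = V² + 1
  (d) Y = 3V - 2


Checking option (a) Y = V²:
  V = 3.789 -> Y = 14.355 ✓
  V = 6.811 -> Y = 46.389 ✓
  V = 6.856 -> Y = 47.0 ✓
All samples match this transformation.

(a) V²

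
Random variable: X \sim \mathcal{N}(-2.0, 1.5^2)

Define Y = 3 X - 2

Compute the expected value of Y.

For Y = 3X - 2:
E[Y] = 3 * E[X] - 2
E[X] = -2.0 = -2
E[Y] = 3 * (-2) - 2 = -8

-8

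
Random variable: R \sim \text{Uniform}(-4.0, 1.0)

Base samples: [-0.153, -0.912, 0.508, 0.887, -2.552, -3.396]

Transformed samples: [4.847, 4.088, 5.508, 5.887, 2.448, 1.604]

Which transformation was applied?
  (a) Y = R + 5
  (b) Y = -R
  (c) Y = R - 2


Checking option (a) Y = R + 5:
  R = -0.153 -> Y = 4.847 ✓
  R = -0.912 -> Y = 4.088 ✓
  R = 0.508 -> Y = 5.508 ✓
All samples match this transformation.

(a) R + 5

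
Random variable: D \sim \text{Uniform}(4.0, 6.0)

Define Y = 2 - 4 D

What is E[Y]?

For Y = -4D + 2:
E[Y] = -4 * E[D] + 2
E[D] = (4 + 6)/2 = 5
E[Y] = -4 * 5 + 2 = -18

-18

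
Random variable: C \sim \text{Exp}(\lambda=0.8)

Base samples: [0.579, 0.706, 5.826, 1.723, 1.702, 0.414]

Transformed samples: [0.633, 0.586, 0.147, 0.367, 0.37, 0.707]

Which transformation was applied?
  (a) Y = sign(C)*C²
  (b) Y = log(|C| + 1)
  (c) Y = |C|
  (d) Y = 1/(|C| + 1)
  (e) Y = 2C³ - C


Checking option (d) Y = 1/(|C| + 1):
  C = 0.579 -> Y = 0.633 ✓
  C = 0.706 -> Y = 0.586 ✓
  C = 5.826 -> Y = 0.147 ✓
All samples match this transformation.

(d) 1/(|C| + 1)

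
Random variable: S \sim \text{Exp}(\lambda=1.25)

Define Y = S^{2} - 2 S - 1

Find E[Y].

E[Y] = 1*E[S²] - 2*E[S] - 1
E[S] = 0.8
E[S²] = Var(S) + (E[S])² = 0.64 + 0.64 = 1.28
E[Y] = 1*1.28 - 2*0.8 - 1 = -1.32

-1.32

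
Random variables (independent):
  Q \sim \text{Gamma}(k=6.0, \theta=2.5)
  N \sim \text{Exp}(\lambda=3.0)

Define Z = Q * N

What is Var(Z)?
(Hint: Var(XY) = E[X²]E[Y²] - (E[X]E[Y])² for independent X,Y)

Var(XY) = E[X²]E[Y²] - (E[X]E[Y])²
E[Q] = 15, Var(Q) = 37.5
E[N] = 0.33333333, Var(N) = 0.11111111
E[Q²] = 37.5 + 15² = 262.5
E[N²] = 0.11111111 + 0.33333333² = 0.22222222
Var(Z) = 262.5*0.22222222 - (15*0.33333333)²
= 58.333333 - 25 = 33.333333

33.333333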